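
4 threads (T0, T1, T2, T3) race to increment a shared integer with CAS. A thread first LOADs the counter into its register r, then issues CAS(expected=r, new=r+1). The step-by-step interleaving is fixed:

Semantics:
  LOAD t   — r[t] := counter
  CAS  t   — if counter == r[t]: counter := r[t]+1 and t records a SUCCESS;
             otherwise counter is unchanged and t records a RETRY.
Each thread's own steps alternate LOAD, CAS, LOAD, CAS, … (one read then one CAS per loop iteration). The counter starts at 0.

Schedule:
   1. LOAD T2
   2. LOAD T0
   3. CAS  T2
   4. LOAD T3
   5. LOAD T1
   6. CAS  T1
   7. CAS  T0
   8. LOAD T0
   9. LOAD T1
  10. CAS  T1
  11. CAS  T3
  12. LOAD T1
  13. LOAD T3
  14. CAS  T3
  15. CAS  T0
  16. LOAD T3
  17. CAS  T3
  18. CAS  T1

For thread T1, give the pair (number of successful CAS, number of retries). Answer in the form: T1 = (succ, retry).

1. LOAD T2 → mem=0 r[T2]=0 [LOAD]
2. LOAD T0 → mem=0 r[T0]=0 [LOAD]
3. CAS T2 → mem=1 r[T2]=0 [OK]
4. LOAD T3 → mem=1 r[T3]=1 [LOAD]
5. LOAD T1 → mem=1 r[T1]=1 [LOAD]
6. CAS T1 → mem=2 r[T1]=1 [OK]
7. CAS T0 → mem=2 r[T0]=0 [RETRY]
8. LOAD T0 → mem=2 r[T0]=2 [LOAD]
9. LOAD T1 → mem=2 r[T1]=2 [LOAD]
10. CAS T1 → mem=3 r[T1]=2 [OK]
11. CAS T3 → mem=3 r[T3]=1 [RETRY]
12. LOAD T1 → mem=3 r[T1]=3 [LOAD]
13. LOAD T3 → mem=3 r[T3]=3 [LOAD]
14. CAS T3 → mem=4 r[T3]=3 [OK]
15. CAS T0 → mem=4 r[T0]=2 [RETRY]
16. LOAD T3 → mem=4 r[T3]=4 [LOAD]
17. CAS T3 → mem=5 r[T3]=4 [OK]
18. CAS T1 → mem=5 r[T1]=3 [RETRY]

T1 = (2, 1)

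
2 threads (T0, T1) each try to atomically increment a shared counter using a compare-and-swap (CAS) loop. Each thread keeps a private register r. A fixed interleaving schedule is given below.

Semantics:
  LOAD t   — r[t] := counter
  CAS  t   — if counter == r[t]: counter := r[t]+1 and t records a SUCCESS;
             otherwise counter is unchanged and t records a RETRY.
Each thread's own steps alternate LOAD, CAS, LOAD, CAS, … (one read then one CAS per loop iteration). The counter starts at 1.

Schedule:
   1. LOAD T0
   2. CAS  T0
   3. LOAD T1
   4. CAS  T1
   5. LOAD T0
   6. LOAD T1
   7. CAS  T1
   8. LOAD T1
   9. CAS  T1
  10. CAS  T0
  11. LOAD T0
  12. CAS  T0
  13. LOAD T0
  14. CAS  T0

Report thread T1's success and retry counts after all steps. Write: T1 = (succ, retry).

   1) LOAD T0:  M=1  r_T0=1
   2) CAS  T0:  M=2  r_T0=1 ✓
   3) LOAD T1:  M=2  r_T1=2
   4) CAS  T1:  M=3  r_T1=2 ✓
   5) LOAD T0:  M=3  r_T0=3
   6) LOAD T1:  M=3  r_T1=3
   7) CAS  T1:  M=4  r_T1=3 ✓
   8) LOAD T1:  M=4  r_T1=4
   9) CAS  T1:  M=5  r_T1=4 ✓
  10) CAS  T0:  M=5  r_T0=3 ✗
  11) LOAD T0:  M=5  r_T0=5
  12) CAS  T0:  M=6  r_T0=5 ✓
  13) LOAD T0:  M=6  r_T0=6
  14) CAS  T0:  M=7  r_T0=6 ✓

T1 = (3, 0)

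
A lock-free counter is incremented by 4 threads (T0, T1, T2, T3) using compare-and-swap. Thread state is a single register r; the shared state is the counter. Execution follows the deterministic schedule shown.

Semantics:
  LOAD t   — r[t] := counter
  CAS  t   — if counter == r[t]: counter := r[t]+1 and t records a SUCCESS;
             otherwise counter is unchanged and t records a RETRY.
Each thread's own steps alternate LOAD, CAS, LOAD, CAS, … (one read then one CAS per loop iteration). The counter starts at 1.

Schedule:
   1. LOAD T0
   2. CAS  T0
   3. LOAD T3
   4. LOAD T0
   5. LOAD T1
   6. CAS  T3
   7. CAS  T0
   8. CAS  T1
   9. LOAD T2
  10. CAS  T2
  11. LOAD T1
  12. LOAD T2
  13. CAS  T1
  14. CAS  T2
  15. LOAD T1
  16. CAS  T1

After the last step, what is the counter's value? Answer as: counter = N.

counter = 6

1. LOAD T0 → mem=1 r[T0]=1 [LOAD]
2. CAS T0 → mem=2 r[T0]=1 [OK]
3. LOAD T3 → mem=2 r[T3]=2 [LOAD]
4. LOAD T0 → mem=2 r[T0]=2 [LOAD]
5. LOAD T1 → mem=2 r[T1]=2 [LOAD]
6. CAS T3 → mem=3 r[T3]=2 [OK]
7. CAS T0 → mem=3 r[T0]=2 [RETRY]
8. CAS T1 → mem=3 r[T1]=2 [RETRY]
9. LOAD T2 → mem=3 r[T2]=3 [LOAD]
10. CAS T2 → mem=4 r[T2]=3 [OK]
11. LOAD T1 → mem=4 r[T1]=4 [LOAD]
12. LOAD T2 → mem=4 r[T2]=4 [LOAD]
13. CAS T1 → mem=5 r[T1]=4 [OK]
14. CAS T2 → mem=5 r[T2]=4 [RETRY]
15. LOAD T1 → mem=5 r[T1]=5 [LOAD]
16. CAS T1 → mem=6 r[T1]=5 [OK]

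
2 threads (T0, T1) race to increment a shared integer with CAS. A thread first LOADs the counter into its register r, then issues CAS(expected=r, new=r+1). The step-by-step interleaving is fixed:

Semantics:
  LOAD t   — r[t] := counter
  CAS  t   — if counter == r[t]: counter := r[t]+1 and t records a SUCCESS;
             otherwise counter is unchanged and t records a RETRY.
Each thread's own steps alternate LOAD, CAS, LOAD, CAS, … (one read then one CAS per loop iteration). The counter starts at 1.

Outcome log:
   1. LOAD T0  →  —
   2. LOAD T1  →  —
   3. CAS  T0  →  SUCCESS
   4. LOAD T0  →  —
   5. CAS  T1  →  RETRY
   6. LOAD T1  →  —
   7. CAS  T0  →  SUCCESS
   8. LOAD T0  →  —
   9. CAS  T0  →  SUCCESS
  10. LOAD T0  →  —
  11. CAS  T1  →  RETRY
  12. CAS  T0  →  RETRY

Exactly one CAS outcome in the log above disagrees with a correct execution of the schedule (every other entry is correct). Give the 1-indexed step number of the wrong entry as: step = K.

Reference trace:
1. LOAD T0 → mem=1 r[T0]=1 [LOAD]
2. LOAD T1 → mem=1 r[T1]=1 [LOAD]
3. CAS T0 → mem=2 r[T0]=1 [OK]
4. LOAD T0 → mem=2 r[T0]=2 [LOAD]
5. CAS T1 → mem=2 r[T1]=1 [RETRY]
6. LOAD T1 → mem=2 r[T1]=2 [LOAD]
7. CAS T0 → mem=3 r[T0]=2 [OK]
8. LOAD T0 → mem=3 r[T0]=3 [LOAD]
9. CAS T0 → mem=4 r[T0]=3 [OK]
10. LOAD T0 → mem=4 r[T0]=4 [LOAD]
11. CAS T1 → mem=4 r[T1]=2 [RETRY]
12. CAS T0 → mem=5 r[T0]=4 [OK]
Log disagrees first at step 12.

step = 12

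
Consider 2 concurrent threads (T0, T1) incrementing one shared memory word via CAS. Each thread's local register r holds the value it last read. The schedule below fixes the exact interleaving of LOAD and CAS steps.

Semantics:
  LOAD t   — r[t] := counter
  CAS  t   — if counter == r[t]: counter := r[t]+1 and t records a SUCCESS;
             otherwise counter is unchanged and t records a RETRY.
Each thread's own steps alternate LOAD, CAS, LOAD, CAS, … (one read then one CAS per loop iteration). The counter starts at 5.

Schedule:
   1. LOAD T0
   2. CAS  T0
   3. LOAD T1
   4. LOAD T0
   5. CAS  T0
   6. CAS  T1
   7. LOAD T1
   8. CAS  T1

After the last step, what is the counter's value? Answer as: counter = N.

counter = 8

[1] T0.load  rd  (counter 5, T0.r 5)
[2] T0.cas  hit  (counter 6, T0.r 5)
[3] T1.load  rd  (counter 6, T1.r 6)
[4] T0.load  rd  (counter 6, T0.r 6)
[5] T0.cas  hit  (counter 7, T0.r 6)
[6] T1.cas  miss  (counter 7, T1.r 6)
[7] T1.load  rd  (counter 7, T1.r 7)
[8] T1.cas  hit  (counter 8, T1.r 7)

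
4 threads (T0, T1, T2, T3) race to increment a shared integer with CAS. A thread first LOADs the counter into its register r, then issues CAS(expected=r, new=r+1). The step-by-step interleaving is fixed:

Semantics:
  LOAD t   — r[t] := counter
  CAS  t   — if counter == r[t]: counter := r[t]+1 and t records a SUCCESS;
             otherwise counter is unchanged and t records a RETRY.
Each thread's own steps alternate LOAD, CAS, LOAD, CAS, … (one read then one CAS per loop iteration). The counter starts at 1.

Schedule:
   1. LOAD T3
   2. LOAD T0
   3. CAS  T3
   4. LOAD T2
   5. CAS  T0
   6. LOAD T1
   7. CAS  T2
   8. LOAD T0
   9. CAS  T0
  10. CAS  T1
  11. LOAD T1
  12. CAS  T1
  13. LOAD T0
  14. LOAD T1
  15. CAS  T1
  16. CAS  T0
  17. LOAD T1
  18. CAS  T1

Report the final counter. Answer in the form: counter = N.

counter = 7

1. LOAD T3 → mem=1 r[T3]=1 [LOAD]
2. LOAD T0 → mem=1 r[T0]=1 [LOAD]
3. CAS T3 → mem=2 r[T3]=1 [OK]
4. LOAD T2 → mem=2 r[T2]=2 [LOAD]
5. CAS T0 → mem=2 r[T0]=1 [RETRY]
6. LOAD T1 → mem=2 r[T1]=2 [LOAD]
7. CAS T2 → mem=3 r[T2]=2 [OK]
8. LOAD T0 → mem=3 r[T0]=3 [LOAD]
9. CAS T0 → mem=4 r[T0]=3 [OK]
10. CAS T1 → mem=4 r[T1]=2 [RETRY]
11. LOAD T1 → mem=4 r[T1]=4 [LOAD]
12. CAS T1 → mem=5 r[T1]=4 [OK]
13. LOAD T0 → mem=5 r[T0]=5 [LOAD]
14. LOAD T1 → mem=5 r[T1]=5 [LOAD]
15. CAS T1 → mem=6 r[T1]=5 [OK]
16. CAS T0 → mem=6 r[T0]=5 [RETRY]
17. LOAD T1 → mem=6 r[T1]=6 [LOAD]
18. CAS T1 → mem=7 r[T1]=6 [OK]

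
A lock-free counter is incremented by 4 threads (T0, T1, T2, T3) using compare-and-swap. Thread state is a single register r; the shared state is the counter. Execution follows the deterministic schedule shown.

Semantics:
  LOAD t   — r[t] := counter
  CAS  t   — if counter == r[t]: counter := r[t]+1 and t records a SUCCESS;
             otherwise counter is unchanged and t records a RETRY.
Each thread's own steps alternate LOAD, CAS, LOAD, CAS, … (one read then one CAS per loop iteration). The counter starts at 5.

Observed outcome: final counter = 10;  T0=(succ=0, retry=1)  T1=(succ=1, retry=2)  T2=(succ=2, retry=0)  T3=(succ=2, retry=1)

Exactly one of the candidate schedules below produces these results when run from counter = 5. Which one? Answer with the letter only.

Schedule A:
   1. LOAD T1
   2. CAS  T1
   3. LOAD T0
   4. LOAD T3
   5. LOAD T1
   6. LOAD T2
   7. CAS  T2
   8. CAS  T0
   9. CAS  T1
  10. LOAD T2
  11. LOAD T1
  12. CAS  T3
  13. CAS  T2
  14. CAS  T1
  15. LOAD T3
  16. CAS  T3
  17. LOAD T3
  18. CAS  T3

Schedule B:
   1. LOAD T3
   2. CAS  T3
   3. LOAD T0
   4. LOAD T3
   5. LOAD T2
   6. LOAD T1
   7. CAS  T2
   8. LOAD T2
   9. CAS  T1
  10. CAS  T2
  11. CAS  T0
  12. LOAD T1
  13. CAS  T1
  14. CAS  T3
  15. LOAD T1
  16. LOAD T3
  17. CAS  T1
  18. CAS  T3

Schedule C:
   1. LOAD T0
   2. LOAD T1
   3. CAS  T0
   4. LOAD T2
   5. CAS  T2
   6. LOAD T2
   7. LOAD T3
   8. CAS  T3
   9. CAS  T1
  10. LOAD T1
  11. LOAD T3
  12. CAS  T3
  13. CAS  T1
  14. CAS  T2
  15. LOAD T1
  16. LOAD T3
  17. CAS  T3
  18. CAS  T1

Run A:
   1) LOAD T1:  M=5  r_T1=5
   2) CAS  T1:  M=6  r_T1=5 ✓
   3) LOAD T0:  M=6  r_T0=6
   4) LOAD T3:  M=6  r_T3=6
   5) LOAD T1:  M=6  r_T1=6
   6) LOAD T2:  M=6  r_T2=6
   7) CAS  T2:  M=7  r_T2=6 ✓
   8) CAS  T0:  M=7  r_T0=6 ✗
   9) CAS  T1:  M=7  r_T1=6 ✗
  10) LOAD T2:  M=7  r_T2=7
  11) LOAD T1:  M=7  r_T1=7
  12) CAS  T3:  M=7  r_T3=6 ✗
  13) CAS  T2:  M=8  r_T2=7 ✓
  14) CAS  T1:  M=8  r_T1=7 ✗
  15) LOAD T3:  M=8  r_T3=8
  16) CAS  T3:  M=9  r_T3=8 ✓
  17) LOAD T3:  M=9  r_T3=9
  18) CAS  T3:  M=10  r_T3=9 ✓

A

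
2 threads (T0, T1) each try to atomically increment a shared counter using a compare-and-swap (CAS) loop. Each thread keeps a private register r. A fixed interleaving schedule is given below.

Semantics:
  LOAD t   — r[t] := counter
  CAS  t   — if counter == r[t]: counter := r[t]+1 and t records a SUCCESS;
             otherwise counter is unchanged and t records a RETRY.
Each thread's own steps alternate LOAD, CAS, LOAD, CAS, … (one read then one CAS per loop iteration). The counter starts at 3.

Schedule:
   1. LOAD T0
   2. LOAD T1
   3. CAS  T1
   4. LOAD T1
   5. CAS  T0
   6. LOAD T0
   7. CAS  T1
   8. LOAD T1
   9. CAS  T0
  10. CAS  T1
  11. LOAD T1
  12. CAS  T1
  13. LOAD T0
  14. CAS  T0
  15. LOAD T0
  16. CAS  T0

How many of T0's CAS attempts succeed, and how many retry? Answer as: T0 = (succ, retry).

   1) LOAD T0:  M=3  r_T0=3
   2) LOAD T1:  M=3  r_T1=3
   3) CAS  T1:  M=4  r_T1=3 ✓
   4) LOAD T1:  M=4  r_T1=4
   5) CAS  T0:  M=4  r_T0=3 ✗
   6) LOAD T0:  M=4  r_T0=4
   7) CAS  T1:  M=5  r_T1=4 ✓
   8) LOAD T1:  M=5  r_T1=5
   9) CAS  T0:  M=5  r_T0=4 ✗
  10) CAS  T1:  M=6  r_T1=5 ✓
  11) LOAD T1:  M=6  r_T1=6
  12) CAS  T1:  M=7  r_T1=6 ✓
  13) LOAD T0:  M=7  r_T0=7
  14) CAS  T0:  M=8  r_T0=7 ✓
  15) LOAD T0:  M=8  r_T0=8
  16) CAS  T0:  M=9  r_T0=8 ✓

T0 = (2, 2)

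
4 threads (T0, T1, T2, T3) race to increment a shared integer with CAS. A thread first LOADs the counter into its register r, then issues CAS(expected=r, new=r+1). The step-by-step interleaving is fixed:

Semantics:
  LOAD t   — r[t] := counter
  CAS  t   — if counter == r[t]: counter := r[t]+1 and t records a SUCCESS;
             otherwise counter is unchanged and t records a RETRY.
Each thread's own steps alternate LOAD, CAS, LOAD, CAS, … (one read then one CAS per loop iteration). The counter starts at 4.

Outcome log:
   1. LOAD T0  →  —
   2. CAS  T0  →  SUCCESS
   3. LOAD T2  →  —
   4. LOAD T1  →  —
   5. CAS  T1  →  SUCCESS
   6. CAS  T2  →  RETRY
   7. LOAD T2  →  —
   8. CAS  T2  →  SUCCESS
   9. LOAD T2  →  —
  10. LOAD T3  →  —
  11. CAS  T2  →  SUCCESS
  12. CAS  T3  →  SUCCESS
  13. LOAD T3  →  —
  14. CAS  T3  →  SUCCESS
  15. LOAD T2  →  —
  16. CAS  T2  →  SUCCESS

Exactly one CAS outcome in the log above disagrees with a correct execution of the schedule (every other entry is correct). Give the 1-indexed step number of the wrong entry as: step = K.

Re-executing:
T0 LOAD — after: cnt=4, r=4 — load
T0 CAS — after: cnt=5, r=4 — ok
T2 LOAD — after: cnt=5, r=5 — load
T1 LOAD — after: cnt=5, r=5 — load
T1 CAS — after: cnt=6, r=5 — ok
T2 CAS — after: cnt=6, r=5 — retry
T2 LOAD — after: cnt=6, r=6 — load
T2 CAS — after: cnt=7, r=6 — ok
T2 LOAD — after: cnt=7, r=7 — load
T3 LOAD — after: cnt=7, r=7 — load
T2 CAS — after: cnt=8, r=7 — ok
T3 CAS — after: cnt=8, r=7 — retry
T3 LOAD — after: cnt=8, r=8 — load
T3 CAS — after: cnt=9, r=8 — ok
T2 LOAD — after: cnt=9, r=9 — load
T2 CAS — after: cnt=10, r=9 — ok
Mismatch at 12.

step = 12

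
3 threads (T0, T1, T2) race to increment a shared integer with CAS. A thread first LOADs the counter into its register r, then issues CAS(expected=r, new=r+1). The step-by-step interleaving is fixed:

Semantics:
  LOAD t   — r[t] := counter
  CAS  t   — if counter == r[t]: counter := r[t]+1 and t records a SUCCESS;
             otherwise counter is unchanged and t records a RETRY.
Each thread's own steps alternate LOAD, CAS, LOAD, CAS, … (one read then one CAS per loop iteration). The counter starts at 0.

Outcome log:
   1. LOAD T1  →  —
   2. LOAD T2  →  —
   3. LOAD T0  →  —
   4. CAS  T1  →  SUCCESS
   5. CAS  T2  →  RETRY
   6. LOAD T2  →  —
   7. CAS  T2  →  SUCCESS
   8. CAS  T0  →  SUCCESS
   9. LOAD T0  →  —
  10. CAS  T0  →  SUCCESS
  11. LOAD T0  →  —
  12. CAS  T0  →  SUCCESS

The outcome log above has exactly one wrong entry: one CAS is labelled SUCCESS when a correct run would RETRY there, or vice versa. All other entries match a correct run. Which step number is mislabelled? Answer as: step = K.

step = 8

Correct run:
1. LOAD T1 → mem=0 r[T1]=0 [LOAD]
2. LOAD T2 → mem=0 r[T2]=0 [LOAD]
3. LOAD T0 → mem=0 r[T0]=0 [LOAD]
4. CAS T1 → mem=1 r[T1]=0 [OK]
5. CAS T2 → mem=1 r[T2]=0 [RETRY]
6. LOAD T2 → mem=1 r[T2]=1 [LOAD]
7. CAS T2 → mem=2 r[T2]=1 [OK]
8. CAS T0 → mem=2 r[T0]=0 [RETRY]
9. LOAD T0 → mem=2 r[T0]=2 [LOAD]
10. CAS T0 → mem=3 r[T0]=2 [OK]
11. LOAD T0 → mem=3 r[T0]=3 [LOAD]
12. CAS T0 → mem=4 r[T0]=3 [OK]
Log disagrees first at step 8.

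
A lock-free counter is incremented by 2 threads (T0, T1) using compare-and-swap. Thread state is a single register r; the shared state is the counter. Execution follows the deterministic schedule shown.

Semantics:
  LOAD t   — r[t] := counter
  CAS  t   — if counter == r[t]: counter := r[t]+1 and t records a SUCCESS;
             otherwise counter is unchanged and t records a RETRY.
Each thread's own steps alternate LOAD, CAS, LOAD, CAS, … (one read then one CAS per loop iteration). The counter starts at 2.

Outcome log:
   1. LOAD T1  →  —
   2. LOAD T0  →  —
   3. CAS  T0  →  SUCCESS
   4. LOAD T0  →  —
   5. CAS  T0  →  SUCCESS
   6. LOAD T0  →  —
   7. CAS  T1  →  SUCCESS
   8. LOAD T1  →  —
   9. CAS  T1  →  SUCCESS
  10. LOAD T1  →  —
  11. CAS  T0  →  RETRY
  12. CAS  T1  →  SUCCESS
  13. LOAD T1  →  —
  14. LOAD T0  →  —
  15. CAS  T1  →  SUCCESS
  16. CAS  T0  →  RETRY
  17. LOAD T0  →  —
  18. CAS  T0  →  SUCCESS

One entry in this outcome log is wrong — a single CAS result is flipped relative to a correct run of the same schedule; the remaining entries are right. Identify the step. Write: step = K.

Reference trace:
[1] T1.load  rd  (counter 2, T1.r 2)
[2] T0.load  rd  (counter 2, T0.r 2)
[3] T0.cas  hit  (counter 3, T0.r 2)
[4] T0.load  rd  (counter 3, T0.r 3)
[5] T0.cas  hit  (counter 4, T0.r 3)
[6] T0.load  rd  (counter 4, T0.r 4)
[7] T1.cas  miss  (counter 4, T1.r 2)
[8] T1.load  rd  (counter 4, T1.r 4)
[9] T1.cas  hit  (counter 5, T1.r 4)
[10] T1.load  rd  (counter 5, T1.r 5)
[11] T0.cas  miss  (counter 5, T0.r 4)
[12] T1.cas  hit  (counter 6, T1.r 5)
[13] T1.load  rd  (counter 6, T1.r 6)
[14] T0.load  rd  (counter 6, T0.r 6)
[15] T1.cas  hit  (counter 7, T1.r 6)
[16] T0.cas  miss  (counter 7, T0.r 6)
[17] T0.load  rd  (counter 7, T0.r 7)
[18] T0.cas  hit  (counter 8, T0.r 7)
Mismatch at 7.

step = 7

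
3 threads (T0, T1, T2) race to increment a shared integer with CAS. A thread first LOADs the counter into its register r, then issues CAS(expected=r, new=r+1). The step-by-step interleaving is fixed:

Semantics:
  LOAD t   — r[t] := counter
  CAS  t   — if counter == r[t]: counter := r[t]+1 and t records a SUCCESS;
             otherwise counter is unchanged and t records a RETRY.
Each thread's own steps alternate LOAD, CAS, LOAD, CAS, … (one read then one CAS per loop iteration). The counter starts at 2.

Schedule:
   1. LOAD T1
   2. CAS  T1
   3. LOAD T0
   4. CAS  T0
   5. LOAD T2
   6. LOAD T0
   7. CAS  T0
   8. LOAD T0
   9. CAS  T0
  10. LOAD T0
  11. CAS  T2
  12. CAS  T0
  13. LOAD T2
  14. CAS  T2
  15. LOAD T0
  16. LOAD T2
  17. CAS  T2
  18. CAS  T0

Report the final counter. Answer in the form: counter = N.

counter = 9

T1 LOAD — after: cnt=2, r=2 — load
T1 CAS — after: cnt=3, r=2 — ok
T0 LOAD — after: cnt=3, r=3 — load
T0 CAS — after: cnt=4, r=3 — ok
T2 LOAD — after: cnt=4, r=4 — load
T0 LOAD — after: cnt=4, r=4 — load
T0 CAS — after: cnt=5, r=4 — ok
T0 LOAD — after: cnt=5, r=5 — load
T0 CAS — after: cnt=6, r=5 — ok
T0 LOAD — after: cnt=6, r=6 — load
T2 CAS — after: cnt=6, r=4 — retry
T0 CAS — after: cnt=7, r=6 — ok
T2 LOAD — after: cnt=7, r=7 — load
T2 CAS — after: cnt=8, r=7 — ok
T0 LOAD — after: cnt=8, r=8 — load
T2 LOAD — after: cnt=8, r=8 — load
T2 CAS — after: cnt=9, r=8 — ok
T0 CAS — after: cnt=9, r=8 — retry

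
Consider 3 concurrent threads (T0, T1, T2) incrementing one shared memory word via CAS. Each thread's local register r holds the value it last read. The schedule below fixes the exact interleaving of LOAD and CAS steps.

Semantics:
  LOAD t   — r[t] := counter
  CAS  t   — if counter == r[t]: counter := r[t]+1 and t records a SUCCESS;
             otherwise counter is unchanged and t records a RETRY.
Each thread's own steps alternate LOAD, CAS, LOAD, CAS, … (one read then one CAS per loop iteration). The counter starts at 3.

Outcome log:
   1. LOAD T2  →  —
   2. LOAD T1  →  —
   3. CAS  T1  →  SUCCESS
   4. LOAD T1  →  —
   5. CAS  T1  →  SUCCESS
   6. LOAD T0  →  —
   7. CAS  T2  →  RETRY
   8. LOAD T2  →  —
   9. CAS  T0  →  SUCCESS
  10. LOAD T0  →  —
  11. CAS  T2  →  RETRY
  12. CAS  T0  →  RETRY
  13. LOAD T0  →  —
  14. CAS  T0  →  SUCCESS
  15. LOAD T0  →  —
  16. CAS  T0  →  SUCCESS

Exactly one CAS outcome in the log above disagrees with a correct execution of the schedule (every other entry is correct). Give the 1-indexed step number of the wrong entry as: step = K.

Reference trace:
   1) LOAD T2:  M=3  r_T2=3
   2) LOAD T1:  M=3  r_T1=3
   3) CAS  T1:  M=4  r_T1=3 ✓
   4) LOAD T1:  M=4  r_T1=4
   5) CAS  T1:  M=5  r_T1=4 ✓
   6) LOAD T0:  M=5  r_T0=5
   7) CAS  T2:  M=5  r_T2=3 ✗
   8) LOAD T2:  M=5  r_T2=5
   9) CAS  T0:  M=6  r_T0=5 ✓
  10) LOAD T0:  M=6  r_T0=6
  11) CAS  T2:  M=6  r_T2=5 ✗
  12) CAS  T0:  M=7  r_T0=6 ✓
  13) LOAD T0:  M=7  r_T0=7
  14) CAS  T0:  M=8  r_T0=7 ✓
  15) LOAD T0:  M=8  r_T0=8
  16) CAS  T0:  M=9  r_T0=8 ✓
Flip is step 12.

step = 12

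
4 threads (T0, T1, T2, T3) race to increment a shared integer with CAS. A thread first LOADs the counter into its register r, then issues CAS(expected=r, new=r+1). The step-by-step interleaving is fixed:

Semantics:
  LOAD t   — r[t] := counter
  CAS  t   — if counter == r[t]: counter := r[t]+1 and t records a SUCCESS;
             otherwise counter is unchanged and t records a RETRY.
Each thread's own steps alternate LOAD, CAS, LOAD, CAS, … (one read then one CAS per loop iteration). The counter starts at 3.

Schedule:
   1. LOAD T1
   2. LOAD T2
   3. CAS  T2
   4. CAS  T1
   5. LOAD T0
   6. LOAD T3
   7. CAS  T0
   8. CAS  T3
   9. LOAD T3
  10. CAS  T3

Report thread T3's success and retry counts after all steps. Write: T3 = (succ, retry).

T3 = (1, 1)

   1) LOAD T1:  M=3  r_T1=3
   2) LOAD T2:  M=3  r_T2=3
   3) CAS  T2:  M=4  r_T2=3 ✓
   4) CAS  T1:  M=4  r_T1=3 ✗
   5) LOAD T0:  M=4  r_T0=4
   6) LOAD T3:  M=4  r_T3=4
   7) CAS  T0:  M=5  r_T0=4 ✓
   8) CAS  T3:  M=5  r_T3=4 ✗
   9) LOAD T3:  M=5  r_T3=5
  10) CAS  T3:  M=6  r_T3=5 ✓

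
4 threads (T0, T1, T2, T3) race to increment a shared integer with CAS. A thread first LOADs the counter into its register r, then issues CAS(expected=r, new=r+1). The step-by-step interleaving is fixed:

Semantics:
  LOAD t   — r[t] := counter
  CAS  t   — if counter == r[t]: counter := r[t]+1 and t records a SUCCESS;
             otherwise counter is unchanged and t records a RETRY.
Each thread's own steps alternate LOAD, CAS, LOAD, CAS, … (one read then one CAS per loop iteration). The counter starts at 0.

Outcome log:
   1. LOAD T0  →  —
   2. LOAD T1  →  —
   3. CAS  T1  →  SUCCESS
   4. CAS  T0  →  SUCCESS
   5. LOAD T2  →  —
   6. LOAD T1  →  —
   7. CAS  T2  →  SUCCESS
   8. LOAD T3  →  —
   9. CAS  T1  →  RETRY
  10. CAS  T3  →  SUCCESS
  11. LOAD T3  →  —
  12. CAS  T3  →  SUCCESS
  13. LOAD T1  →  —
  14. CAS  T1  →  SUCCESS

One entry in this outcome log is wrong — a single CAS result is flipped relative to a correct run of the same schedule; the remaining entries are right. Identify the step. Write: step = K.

Reference trace:
T0 LOAD — after: cnt=0, r=0 — load
T1 LOAD — after: cnt=0, r=0 — load
T1 CAS — after: cnt=1, r=0 — ok
T0 CAS — after: cnt=1, r=0 — retry
T2 LOAD — after: cnt=1, r=1 — load
T1 LOAD — after: cnt=1, r=1 — load
T2 CAS — after: cnt=2, r=1 — ok
T3 LOAD — after: cnt=2, r=2 — load
T1 CAS — after: cnt=2, r=1 — retry
T3 CAS — after: cnt=3, r=2 — ok
T3 LOAD — after: cnt=3, r=3 — load
T3 CAS — after: cnt=4, r=3 — ok
T1 LOAD — after: cnt=4, r=4 — load
T1 CAS — after: cnt=5, r=4 — ok
Mismatch at 4.

step = 4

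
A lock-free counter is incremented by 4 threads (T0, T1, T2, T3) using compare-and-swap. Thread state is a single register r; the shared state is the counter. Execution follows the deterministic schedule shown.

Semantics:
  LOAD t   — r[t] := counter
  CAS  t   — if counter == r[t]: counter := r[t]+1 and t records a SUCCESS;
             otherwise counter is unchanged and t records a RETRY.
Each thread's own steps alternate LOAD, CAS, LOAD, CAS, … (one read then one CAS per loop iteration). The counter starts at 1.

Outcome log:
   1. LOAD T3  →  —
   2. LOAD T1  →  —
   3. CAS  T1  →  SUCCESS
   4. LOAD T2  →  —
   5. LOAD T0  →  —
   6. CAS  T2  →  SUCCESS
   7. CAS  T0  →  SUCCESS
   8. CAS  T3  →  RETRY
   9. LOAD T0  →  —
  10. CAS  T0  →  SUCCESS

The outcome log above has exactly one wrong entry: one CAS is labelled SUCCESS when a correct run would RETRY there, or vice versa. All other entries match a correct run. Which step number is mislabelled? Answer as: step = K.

step = 7

Correct run:
step 1: T3 LOAD ⇒ load; ctr=1 reg=1
step 2: T1 LOAD ⇒ load; ctr=1 reg=1
step 3: T1 CAS ⇒ ok; ctr=2 reg=1
step 4: T2 LOAD ⇒ load; ctr=2 reg=2
step 5: T0 LOAD ⇒ load; ctr=2 reg=2
step 6: T2 CAS ⇒ ok; ctr=3 reg=2
step 7: T0 CAS ⇒ retry; ctr=3 reg=2
step 8: T3 CAS ⇒ retry; ctr=3 reg=1
step 9: T0 LOAD ⇒ load; ctr=3 reg=3
step 10: T0 CAS ⇒ ok; ctr=4 reg=3
Log disagrees first at step 7.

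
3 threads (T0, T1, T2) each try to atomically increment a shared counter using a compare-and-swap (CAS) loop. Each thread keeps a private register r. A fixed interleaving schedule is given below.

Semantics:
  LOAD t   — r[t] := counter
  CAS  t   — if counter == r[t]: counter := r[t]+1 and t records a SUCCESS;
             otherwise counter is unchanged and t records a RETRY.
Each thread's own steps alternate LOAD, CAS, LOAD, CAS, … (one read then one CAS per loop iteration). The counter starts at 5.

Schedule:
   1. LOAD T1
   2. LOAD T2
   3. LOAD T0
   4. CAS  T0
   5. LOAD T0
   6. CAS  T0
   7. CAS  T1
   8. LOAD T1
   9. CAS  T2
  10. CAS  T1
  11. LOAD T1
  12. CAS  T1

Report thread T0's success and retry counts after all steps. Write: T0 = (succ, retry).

T0 = (2, 0)

1. LOAD T1 → mem=5 r[T1]=5 [LOAD]
2. LOAD T2 → mem=5 r[T2]=5 [LOAD]
3. LOAD T0 → mem=5 r[T0]=5 [LOAD]
4. CAS T0 → mem=6 r[T0]=5 [OK]
5. LOAD T0 → mem=6 r[T0]=6 [LOAD]
6. CAS T0 → mem=7 r[T0]=6 [OK]
7. CAS T1 → mem=7 r[T1]=5 [RETRY]
8. LOAD T1 → mem=7 r[T1]=7 [LOAD]
9. CAS T2 → mem=7 r[T2]=5 [RETRY]
10. CAS T1 → mem=8 r[T1]=7 [OK]
11. LOAD T1 → mem=8 r[T1]=8 [LOAD]
12. CAS T1 → mem=9 r[T1]=8 [OK]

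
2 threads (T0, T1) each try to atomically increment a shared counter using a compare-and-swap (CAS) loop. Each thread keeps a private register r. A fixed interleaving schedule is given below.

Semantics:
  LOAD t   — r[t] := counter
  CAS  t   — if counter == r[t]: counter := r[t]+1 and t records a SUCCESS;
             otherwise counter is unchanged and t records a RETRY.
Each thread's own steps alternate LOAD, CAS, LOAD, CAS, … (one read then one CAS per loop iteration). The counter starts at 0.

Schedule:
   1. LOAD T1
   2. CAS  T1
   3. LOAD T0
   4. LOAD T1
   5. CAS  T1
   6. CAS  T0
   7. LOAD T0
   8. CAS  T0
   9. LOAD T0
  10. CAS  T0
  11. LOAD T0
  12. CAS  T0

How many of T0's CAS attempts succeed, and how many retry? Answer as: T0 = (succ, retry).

T0 = (3, 1)

T1 LOAD — after: cnt=0, r=0 — load
T1 CAS — after: cnt=1, r=0 — ok
T0 LOAD — after: cnt=1, r=1 — load
T1 LOAD — after: cnt=1, r=1 — load
T1 CAS — after: cnt=2, r=1 — ok
T0 CAS — after: cnt=2, r=1 — retry
T0 LOAD — after: cnt=2, r=2 — load
T0 CAS — after: cnt=3, r=2 — ok
T0 LOAD — after: cnt=3, r=3 — load
T0 CAS — after: cnt=4, r=3 — ok
T0 LOAD — after: cnt=4, r=4 — load
T0 CAS — after: cnt=5, r=4 — ok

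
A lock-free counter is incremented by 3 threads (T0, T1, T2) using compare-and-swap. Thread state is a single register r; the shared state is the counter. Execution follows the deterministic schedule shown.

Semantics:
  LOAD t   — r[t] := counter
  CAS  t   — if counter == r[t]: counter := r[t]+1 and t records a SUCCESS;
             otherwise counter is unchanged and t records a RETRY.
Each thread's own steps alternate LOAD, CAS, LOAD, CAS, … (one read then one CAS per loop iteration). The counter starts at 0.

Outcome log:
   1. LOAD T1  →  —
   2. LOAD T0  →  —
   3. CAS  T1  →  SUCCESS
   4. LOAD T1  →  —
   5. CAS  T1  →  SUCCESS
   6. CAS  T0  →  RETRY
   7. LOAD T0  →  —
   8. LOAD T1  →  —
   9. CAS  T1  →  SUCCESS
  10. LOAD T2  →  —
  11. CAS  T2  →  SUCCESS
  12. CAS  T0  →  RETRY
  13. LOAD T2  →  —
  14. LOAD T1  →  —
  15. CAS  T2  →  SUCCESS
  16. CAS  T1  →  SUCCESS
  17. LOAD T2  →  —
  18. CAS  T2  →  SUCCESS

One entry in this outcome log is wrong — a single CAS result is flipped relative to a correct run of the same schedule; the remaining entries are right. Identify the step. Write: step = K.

step = 16

Reference trace:
[1] T1.load  rd  (counter 0, T1.r 0)
[2] T0.load  rd  (counter 0, T0.r 0)
[3] T1.cas  hit  (counter 1, T1.r 0)
[4] T1.load  rd  (counter 1, T1.r 1)
[5] T1.cas  hit  (counter 2, T1.r 1)
[6] T0.cas  miss  (counter 2, T0.r 0)
[7] T0.load  rd  (counter 2, T0.r 2)
[8] T1.load  rd  (counter 2, T1.r 2)
[9] T1.cas  hit  (counter 3, T1.r 2)
[10] T2.load  rd  (counter 3, T2.r 3)
[11] T2.cas  hit  (counter 4, T2.r 3)
[12] T0.cas  miss  (counter 4, T0.r 2)
[13] T2.load  rd  (counter 4, T2.r 4)
[14] T1.load  rd  (counter 4, T1.r 4)
[15] T2.cas  hit  (counter 5, T2.r 4)
[16] T1.cas  miss  (counter 5, T1.r 4)
[17] T2.load  rd  (counter 5, T2.r 5)
[18] T2.cas  hit  (counter 6, T2.r 5)
Log disagrees first at step 16.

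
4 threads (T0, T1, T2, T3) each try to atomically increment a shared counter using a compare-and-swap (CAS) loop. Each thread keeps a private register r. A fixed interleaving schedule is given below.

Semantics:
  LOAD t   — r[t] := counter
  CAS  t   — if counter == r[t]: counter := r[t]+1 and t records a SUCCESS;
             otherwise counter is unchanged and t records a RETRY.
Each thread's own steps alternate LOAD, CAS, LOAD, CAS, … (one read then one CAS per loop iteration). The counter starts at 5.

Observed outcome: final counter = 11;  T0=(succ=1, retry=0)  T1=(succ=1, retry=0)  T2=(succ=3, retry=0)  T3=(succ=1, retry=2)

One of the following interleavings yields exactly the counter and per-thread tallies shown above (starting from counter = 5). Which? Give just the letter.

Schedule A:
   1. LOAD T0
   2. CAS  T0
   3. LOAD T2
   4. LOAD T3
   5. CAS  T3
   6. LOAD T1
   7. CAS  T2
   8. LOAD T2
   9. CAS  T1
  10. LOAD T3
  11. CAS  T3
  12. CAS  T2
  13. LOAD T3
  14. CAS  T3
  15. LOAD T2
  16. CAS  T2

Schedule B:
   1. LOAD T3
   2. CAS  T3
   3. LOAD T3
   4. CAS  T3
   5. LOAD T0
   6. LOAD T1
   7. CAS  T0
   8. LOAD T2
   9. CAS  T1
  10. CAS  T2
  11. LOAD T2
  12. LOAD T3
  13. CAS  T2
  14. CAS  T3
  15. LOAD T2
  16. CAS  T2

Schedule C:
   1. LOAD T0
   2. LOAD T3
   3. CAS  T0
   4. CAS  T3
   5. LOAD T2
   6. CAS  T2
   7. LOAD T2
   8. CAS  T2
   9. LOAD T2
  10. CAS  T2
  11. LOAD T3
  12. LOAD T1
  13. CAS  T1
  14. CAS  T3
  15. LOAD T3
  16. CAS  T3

C

Tracing schedule C:
   1) LOAD T0:  M=5  r_T0=5
   2) LOAD T3:  M=5  r_T3=5
   3) CAS  T0:  M=6  r_T0=5 ✓
   4) CAS  T3:  M=6  r_T3=5 ✗
   5) LOAD T2:  M=6  r_T2=6
   6) CAS  T2:  M=7  r_T2=6 ✓
   7) LOAD T2:  M=7  r_T2=7
   8) CAS  T2:  M=8  r_T2=7 ✓
   9) LOAD T2:  M=8  r_T2=8
  10) CAS  T2:  M=9  r_T2=8 ✓
  11) LOAD T3:  M=9  r_T3=9
  12) LOAD T1:  M=9  r_T1=9
  13) CAS  T1:  M=10  r_T1=9 ✓
  14) CAS  T3:  M=10  r_T3=9 ✗
  15) LOAD T3:  M=10  r_T3=10
  16) CAS  T3:  M=11  r_T3=10 ✓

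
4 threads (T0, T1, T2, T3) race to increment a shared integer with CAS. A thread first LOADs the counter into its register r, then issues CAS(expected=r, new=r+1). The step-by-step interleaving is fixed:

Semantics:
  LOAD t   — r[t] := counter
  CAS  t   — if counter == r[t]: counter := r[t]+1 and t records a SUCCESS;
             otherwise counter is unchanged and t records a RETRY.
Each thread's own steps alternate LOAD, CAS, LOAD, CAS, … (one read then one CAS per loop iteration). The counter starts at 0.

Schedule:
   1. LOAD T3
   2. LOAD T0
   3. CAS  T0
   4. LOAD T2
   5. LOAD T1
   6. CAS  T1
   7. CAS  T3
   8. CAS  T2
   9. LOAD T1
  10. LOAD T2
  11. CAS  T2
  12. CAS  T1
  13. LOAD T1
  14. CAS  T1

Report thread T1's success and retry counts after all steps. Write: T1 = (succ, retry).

T1 = (2, 1)

[1] T3.load  rd  (counter 0, T3.r 0)
[2] T0.load  rd  (counter 0, T0.r 0)
[3] T0.cas  hit  (counter 1, T0.r 0)
[4] T2.load  rd  (counter 1, T2.r 1)
[5] T1.load  rd  (counter 1, T1.r 1)
[6] T1.cas  hit  (counter 2, T1.r 1)
[7] T3.cas  miss  (counter 2, T3.r 0)
[8] T2.cas  miss  (counter 2, T2.r 1)
[9] T1.load  rd  (counter 2, T1.r 2)
[10] T2.load  rd  (counter 2, T2.r 2)
[11] T2.cas  hit  (counter 3, T2.r 2)
[12] T1.cas  miss  (counter 3, T1.r 2)
[13] T1.load  rd  (counter 3, T1.r 3)
[14] T1.cas  hit  (counter 4, T1.r 3)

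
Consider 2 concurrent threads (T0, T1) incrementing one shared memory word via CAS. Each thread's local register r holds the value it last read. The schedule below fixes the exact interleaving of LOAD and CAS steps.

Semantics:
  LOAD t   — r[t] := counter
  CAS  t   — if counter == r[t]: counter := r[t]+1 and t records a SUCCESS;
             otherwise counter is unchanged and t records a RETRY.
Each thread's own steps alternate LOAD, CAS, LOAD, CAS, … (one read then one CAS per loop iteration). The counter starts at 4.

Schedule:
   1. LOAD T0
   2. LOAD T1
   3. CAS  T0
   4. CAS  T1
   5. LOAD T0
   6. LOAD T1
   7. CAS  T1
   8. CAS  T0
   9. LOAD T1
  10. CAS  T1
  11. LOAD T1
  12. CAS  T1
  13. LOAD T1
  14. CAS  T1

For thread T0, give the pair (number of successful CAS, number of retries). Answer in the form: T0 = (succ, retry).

#1 T0 reads 4
#2 T1 reads 4
#3 T0 CAS(4→5) writes; counter now 5
#4 T1 CAS(4→5) fails; counter now 5
#5 T0 reads 5
#6 T1 reads 5
#7 T1 CAS(5→6) writes; counter now 6
#8 T0 CAS(5→6) fails; counter now 6
#9 T1 reads 6
#10 T1 CAS(6→7) writes; counter now 7
#11 T1 reads 7
#12 T1 CAS(7→8) writes; counter now 8
#13 T1 reads 8
#14 T1 CAS(8→9) writes; counter now 9

T0 = (1, 1)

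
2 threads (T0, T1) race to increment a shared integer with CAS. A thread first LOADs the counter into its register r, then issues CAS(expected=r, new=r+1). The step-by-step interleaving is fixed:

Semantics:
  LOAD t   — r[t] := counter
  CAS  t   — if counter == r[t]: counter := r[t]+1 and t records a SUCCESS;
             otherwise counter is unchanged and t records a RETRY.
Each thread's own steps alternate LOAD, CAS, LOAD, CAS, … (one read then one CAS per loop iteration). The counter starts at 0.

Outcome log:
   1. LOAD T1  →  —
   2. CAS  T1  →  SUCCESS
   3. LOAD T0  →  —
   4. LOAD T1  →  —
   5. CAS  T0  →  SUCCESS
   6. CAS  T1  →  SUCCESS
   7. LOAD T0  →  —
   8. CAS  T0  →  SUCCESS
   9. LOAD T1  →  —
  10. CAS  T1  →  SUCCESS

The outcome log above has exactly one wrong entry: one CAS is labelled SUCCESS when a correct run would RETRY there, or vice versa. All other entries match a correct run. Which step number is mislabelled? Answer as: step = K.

Correct run:
#1 T1 reads 0
#2 T1 CAS(0→1) writes; counter now 1
#3 T0 reads 1
#4 T1 reads 1
#5 T0 CAS(1→2) writes; counter now 2
#6 T1 CAS(1→2) fails; counter now 2
#7 T0 reads 2
#8 T0 CAS(2→3) writes; counter now 3
#9 T1 reads 3
#10 T1 CAS(3→4) writes; counter now 4
Flip is step 6.

step = 6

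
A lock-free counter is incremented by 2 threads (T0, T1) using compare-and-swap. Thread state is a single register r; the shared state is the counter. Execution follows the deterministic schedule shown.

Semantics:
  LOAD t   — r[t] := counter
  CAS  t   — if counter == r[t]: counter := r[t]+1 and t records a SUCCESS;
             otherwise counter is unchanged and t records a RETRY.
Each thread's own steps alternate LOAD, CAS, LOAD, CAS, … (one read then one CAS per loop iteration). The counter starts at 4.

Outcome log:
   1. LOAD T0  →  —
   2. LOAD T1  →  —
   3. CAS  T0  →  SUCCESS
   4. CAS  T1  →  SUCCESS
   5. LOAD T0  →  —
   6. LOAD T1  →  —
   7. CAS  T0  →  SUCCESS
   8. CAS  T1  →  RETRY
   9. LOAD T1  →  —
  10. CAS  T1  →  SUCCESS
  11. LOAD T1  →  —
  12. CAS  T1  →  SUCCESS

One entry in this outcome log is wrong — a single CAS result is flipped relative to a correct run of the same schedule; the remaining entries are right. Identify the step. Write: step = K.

step = 4

Correct run:
step 1: T0 LOAD ⇒ load; ctr=4 reg=4
step 2: T1 LOAD ⇒ load; ctr=4 reg=4
step 3: T0 CAS ⇒ ok; ctr=5 reg=4
step 4: T1 CAS ⇒ retry; ctr=5 reg=4
step 5: T0 LOAD ⇒ load; ctr=5 reg=5
step 6: T1 LOAD ⇒ load; ctr=5 reg=5
step 7: T0 CAS ⇒ ok; ctr=6 reg=5
step 8: T1 CAS ⇒ retry; ctr=6 reg=5
step 9: T1 LOAD ⇒ load; ctr=6 reg=6
step 10: T1 CAS ⇒ ok; ctr=7 reg=6
step 11: T1 LOAD ⇒ load; ctr=7 reg=7
step 12: T1 CAS ⇒ ok; ctr=8 reg=7
Flip is step 4.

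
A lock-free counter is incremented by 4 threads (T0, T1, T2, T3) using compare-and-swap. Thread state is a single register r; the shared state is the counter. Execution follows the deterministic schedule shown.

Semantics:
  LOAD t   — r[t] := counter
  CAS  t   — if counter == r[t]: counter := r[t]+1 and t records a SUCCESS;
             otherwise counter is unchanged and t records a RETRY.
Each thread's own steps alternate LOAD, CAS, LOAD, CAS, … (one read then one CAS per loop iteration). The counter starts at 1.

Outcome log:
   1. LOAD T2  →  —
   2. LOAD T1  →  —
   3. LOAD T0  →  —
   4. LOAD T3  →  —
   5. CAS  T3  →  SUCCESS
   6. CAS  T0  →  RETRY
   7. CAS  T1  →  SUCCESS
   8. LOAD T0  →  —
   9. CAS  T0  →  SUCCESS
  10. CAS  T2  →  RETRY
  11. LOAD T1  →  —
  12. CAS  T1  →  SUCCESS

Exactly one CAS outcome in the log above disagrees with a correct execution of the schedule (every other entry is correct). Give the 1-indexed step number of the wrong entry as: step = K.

Correct run:
[1] T2.load  rd  (counter 1, T2.r 1)
[2] T1.load  rd  (counter 1, T1.r 1)
[3] T0.load  rd  (counter 1, T0.r 1)
[4] T3.load  rd  (counter 1, T3.r 1)
[5] T3.cas  hit  (counter 2, T3.r 1)
[6] T0.cas  miss  (counter 2, T0.r 1)
[7] T1.cas  miss  (counter 2, T1.r 1)
[8] T0.load  rd  (counter 2, T0.r 2)
[9] T0.cas  hit  (counter 3, T0.r 2)
[10] T2.cas  miss  (counter 3, T2.r 1)
[11] T1.load  rd  (counter 3, T1.r 3)
[12] T1.cas  hit  (counter 4, T1.r 3)
Log disagrees first at step 7.

step = 7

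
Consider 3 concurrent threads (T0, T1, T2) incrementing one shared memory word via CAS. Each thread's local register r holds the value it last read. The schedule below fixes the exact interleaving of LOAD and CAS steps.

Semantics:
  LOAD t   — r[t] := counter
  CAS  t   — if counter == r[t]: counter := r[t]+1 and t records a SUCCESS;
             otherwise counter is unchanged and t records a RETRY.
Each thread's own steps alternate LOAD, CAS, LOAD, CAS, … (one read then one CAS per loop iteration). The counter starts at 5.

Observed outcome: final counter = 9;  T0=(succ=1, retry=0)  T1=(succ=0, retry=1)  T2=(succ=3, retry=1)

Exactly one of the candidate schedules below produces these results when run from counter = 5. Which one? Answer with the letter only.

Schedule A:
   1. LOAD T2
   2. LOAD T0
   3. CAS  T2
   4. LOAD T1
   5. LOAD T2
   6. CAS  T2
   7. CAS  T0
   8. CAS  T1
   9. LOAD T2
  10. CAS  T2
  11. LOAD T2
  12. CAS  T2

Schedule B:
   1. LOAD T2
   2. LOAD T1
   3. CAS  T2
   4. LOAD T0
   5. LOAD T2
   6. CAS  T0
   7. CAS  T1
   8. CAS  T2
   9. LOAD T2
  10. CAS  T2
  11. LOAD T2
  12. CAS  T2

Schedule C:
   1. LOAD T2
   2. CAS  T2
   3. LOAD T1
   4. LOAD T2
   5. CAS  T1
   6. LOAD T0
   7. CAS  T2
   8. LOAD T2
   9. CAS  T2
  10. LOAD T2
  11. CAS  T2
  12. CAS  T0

Simulating candidate B:
step 1: T2 LOAD ⇒ load; ctr=5 reg=5
step 2: T1 LOAD ⇒ load; ctr=5 reg=5
step 3: T2 CAS ⇒ ok; ctr=6 reg=5
step 4: T0 LOAD ⇒ load; ctr=6 reg=6
step 5: T2 LOAD ⇒ load; ctr=6 reg=6
step 6: T0 CAS ⇒ ok; ctr=7 reg=6
step 7: T1 CAS ⇒ retry; ctr=7 reg=5
step 8: T2 CAS ⇒ retry; ctr=7 reg=6
step 9: T2 LOAD ⇒ load; ctr=7 reg=7
step 10: T2 CAS ⇒ ok; ctr=8 reg=7
step 11: T2 LOAD ⇒ load; ctr=8 reg=8
step 12: T2 CAS ⇒ ok; ctr=9 reg=8

B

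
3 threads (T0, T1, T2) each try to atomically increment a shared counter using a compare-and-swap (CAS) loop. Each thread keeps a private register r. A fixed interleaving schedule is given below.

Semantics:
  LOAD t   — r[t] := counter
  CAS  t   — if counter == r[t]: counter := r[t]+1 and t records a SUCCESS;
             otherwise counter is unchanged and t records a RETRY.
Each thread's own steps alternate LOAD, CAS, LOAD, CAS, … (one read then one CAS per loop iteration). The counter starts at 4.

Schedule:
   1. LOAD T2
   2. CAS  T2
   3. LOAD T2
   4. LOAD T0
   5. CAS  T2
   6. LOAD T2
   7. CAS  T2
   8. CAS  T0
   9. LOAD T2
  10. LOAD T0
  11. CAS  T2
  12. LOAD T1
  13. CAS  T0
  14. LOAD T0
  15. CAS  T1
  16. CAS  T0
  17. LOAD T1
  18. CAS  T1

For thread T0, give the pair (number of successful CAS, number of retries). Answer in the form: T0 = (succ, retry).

   1) LOAD T2:  M=4  r_T2=4
   2) CAS  T2:  M=5  r_T2=4 ✓
   3) LOAD T2:  M=5  r_T2=5
   4) LOAD T0:  M=5  r_T0=5
   5) CAS  T2:  M=6  r_T2=5 ✓
   6) LOAD T2:  M=6  r_T2=6
   7) CAS  T2:  M=7  r_T2=6 ✓
   8) CAS  T0:  M=7  r_T0=5 ✗
   9) LOAD T2:  M=7  r_T2=7
  10) LOAD T0:  M=7  r_T0=7
  11) CAS  T2:  M=8  r_T2=7 ✓
  12) LOAD T1:  M=8  r_T1=8
  13) CAS  T0:  M=8  r_T0=7 ✗
  14) LOAD T0:  M=8  r_T0=8
  15) CAS  T1:  M=9  r_T1=8 ✓
  16) CAS  T0:  M=9  r_T0=8 ✗
  17) LOAD T1:  M=9  r_T1=9
  18) CAS  T1:  M=10  r_T1=9 ✓

T0 = (0, 3)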